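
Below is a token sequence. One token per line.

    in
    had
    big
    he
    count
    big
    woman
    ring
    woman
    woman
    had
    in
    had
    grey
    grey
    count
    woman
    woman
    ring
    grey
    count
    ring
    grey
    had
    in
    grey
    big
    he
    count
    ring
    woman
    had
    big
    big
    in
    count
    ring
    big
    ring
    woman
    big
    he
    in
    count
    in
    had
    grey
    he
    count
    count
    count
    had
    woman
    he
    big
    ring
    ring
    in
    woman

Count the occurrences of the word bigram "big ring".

2

Scanning the 58 overlapping bigram windows for "big ring":
  position 38–39: big ring
  position 55–56: big ring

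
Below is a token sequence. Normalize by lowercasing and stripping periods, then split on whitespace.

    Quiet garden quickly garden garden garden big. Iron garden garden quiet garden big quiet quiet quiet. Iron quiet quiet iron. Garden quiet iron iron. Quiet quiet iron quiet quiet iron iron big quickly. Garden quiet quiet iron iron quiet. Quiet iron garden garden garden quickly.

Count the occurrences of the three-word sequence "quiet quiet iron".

Scanning the 43 overlapping trigram windows for "quiet quiet iron":
  position 15–17: quiet quiet iron
  position 18–20: quiet quiet iron
  position 25–27: quiet quiet iron
  position 28–30: quiet quiet iron
  position 35–37: quiet quiet iron
  position 39–41: quiet quiet iron

6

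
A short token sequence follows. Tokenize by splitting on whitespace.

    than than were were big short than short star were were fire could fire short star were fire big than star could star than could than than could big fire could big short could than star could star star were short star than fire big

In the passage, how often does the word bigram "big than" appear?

1

Scanning the 44 overlapping bigram windows for "big than":
  position 19–20: big than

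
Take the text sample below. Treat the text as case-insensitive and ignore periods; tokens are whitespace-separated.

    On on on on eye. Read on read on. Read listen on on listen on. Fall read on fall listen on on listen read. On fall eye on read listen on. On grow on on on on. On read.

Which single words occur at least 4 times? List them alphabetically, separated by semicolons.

listen; on; read

Unigram counts meeting the condition (at least 4 times):
  listen: 5
  on: 21
  read: 7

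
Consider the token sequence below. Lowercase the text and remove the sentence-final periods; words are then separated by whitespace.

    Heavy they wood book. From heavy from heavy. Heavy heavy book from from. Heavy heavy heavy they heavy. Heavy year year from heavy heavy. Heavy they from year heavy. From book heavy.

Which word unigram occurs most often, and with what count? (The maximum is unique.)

Unigram frequencies (highest first):
  heavy: 15
  from: 7
  they: 3
  book: 3
  year: 3
  wood: 1

"heavy", 15 times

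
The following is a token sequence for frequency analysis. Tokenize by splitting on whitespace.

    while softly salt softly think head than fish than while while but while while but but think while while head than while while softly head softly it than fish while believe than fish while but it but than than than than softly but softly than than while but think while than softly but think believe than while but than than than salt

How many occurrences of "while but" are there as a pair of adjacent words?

Scanning the 61 overlapping bigram windows for "while but":
  position 11–12: while but
  position 14–15: while but
  position 34–35: while but
  position 47–48: while but
  position 57–58: while but

5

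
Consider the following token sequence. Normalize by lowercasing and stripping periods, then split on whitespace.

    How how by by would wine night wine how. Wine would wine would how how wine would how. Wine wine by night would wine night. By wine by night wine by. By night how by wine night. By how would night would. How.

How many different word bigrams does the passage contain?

43 tokens → 42 bigram windows in total.
Repeated bigrams (each contributes count−1 duplicates):
  by night: 3
  how wine: 3
  wine by: 3
  wine night: 3
  wine would: 3
  would how: 3
  would wine: 3
  by by: 2
  … (6 more repeated)
21 duplicate windows → 42 − 21 = 21 distinct.

21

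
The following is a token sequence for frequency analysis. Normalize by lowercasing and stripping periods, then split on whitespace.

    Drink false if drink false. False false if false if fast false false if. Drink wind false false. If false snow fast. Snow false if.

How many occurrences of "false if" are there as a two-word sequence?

6

Scanning the 24 overlapping bigram windows for "false if":
  position 2–3: false if
  position 7–8: false if
  position 9–10: false if
  position 13–14: false if
  position 18–19: false if
  position 24–25: false if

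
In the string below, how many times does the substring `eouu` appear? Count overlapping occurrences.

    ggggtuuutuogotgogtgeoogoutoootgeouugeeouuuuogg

Sliding a length-4 window over the 46 characters (43 positions):
  position 32–35: eouu
  position 38–41: eouu

2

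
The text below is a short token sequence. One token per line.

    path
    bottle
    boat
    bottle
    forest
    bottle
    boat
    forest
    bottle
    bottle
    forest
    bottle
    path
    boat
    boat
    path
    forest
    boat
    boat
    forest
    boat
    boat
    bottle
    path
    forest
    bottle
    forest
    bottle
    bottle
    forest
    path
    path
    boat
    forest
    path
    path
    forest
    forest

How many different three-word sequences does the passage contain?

38 tokens → 36 trigram windows in total.
Repeated trigrams (each contributes count−1 duplicates):
  bottle forest bottle: 3
  bottle bottle forest: 2
  forest boat boat: 2
  forest bottle bottle: 2
  forest path path: 2
6 duplicate windows → 36 − 6 = 30 distinct.

30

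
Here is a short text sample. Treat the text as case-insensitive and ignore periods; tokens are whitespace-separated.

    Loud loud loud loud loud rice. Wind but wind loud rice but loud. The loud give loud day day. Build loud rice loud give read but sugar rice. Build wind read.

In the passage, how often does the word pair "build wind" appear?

Scanning the 30 overlapping bigram windows for "build wind":
  position 29–30: build wind

1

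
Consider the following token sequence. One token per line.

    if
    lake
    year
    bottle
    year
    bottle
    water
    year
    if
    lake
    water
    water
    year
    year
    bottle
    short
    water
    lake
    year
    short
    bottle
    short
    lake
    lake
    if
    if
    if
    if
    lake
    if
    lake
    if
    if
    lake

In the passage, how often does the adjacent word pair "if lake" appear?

Scanning the 33 overlapping bigram windows for "if lake":
  position 1–2: if lake
  position 9–10: if lake
  position 28–29: if lake
  position 30–31: if lake
  position 33–34: if lake

5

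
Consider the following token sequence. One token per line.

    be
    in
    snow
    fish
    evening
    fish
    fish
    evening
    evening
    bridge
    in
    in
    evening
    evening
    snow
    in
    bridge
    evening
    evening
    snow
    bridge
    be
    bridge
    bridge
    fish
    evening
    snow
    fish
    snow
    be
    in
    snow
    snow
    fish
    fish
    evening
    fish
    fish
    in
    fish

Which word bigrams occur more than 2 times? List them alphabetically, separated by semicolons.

evening evening; evening snow; fish evening; fish fish; snow fish

Bigram counts meeting the condition (more than 2 times):
  evening evening: 3
  evening snow: 3
  fish evening: 4
  fish fish: 3
  snow fish: 3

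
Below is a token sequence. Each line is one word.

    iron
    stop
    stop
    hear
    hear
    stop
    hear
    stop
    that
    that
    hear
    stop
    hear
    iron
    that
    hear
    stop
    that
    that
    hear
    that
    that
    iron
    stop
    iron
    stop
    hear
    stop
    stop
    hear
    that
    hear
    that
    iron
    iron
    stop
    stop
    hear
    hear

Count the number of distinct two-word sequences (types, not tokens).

14

39 tokens → 38 bigram windows in total.
Repeated bigrams (each contributes count−1 duplicates):
  stop hear: 6
  hear stop: 5
  iron stop: 4
  that hear: 4
  hear that: 3
  stop stop: 3
  that that: 3
  hear hear: 2
  … (2 more repeated)
24 duplicate windows → 38 − 24 = 14 distinct.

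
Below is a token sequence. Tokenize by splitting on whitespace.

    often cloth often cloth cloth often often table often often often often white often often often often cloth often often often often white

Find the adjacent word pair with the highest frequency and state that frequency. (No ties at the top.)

"often often", 10 times

Bigram frequencies (highest first):
  often often: 10
  often cloth: 3
  cloth often: 3
  often white: 2
  cloth cloth: 1
  often table: 1
  … (2 more, each ≤ 1)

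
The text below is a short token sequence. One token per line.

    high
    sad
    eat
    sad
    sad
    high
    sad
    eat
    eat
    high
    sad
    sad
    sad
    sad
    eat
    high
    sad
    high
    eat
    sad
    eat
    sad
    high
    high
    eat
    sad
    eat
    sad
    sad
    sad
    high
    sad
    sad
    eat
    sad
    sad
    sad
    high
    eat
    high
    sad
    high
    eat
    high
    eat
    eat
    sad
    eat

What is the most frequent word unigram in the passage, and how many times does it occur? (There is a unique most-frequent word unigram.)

"sad", 22 times

Unigram frequencies (highest first):
  sad: 22
  eat: 14
  high: 12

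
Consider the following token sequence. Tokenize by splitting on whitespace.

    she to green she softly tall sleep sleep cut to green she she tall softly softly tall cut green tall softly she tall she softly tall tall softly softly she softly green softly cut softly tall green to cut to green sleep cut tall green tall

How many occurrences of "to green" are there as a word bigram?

3

Scanning the 45 overlapping bigram windows for "to green":
  position 2–3: to green
  position 10–11: to green
  position 40–41: to green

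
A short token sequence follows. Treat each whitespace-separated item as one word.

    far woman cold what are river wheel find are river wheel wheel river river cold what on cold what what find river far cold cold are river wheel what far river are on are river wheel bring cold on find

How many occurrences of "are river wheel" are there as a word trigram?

Scanning the 38 overlapping trigram windows for "are river wheel":
  position 5–7: are river wheel
  position 9–11: are river wheel
  position 26–28: are river wheel
  position 34–36: are river wheel

4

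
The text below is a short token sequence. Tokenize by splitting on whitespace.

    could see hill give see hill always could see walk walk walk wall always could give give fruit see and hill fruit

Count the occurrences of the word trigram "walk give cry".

0

Scanning the 20 overlapping trigram windows for "walk give cry":
  (none found)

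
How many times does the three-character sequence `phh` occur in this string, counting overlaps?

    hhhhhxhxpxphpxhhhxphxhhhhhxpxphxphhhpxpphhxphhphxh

3

Sliding a length-3 window over the 50 characters (48 positions):
  position 33–35: phh
  position 40–42: phh
  position 44–46: phh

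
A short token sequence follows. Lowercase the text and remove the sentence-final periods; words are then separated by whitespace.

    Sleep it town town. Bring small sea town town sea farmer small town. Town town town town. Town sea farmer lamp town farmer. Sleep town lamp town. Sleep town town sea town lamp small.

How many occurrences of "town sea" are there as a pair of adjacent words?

3

Scanning the 33 overlapping bigram windows for "town sea":
  position 9–10: town sea
  position 18–19: town sea
  position 30–31: town sea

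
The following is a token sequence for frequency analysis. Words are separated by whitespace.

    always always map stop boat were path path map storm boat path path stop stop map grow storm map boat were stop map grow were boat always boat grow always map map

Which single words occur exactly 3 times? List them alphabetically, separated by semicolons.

grow; were

Unigram counts meeting the condition (exactly 3 times):
  grow: 3
  were: 3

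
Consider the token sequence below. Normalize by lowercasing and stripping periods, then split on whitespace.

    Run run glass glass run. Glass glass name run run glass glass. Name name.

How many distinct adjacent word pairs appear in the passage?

14 tokens → 13 bigram windows in total.
Repeated bigrams (each contributes count−1 duplicates):
  glass glass: 3
  run glass: 3
  glass name: 2
  run run: 2
6 duplicate windows → 13 − 6 = 7 distinct.

7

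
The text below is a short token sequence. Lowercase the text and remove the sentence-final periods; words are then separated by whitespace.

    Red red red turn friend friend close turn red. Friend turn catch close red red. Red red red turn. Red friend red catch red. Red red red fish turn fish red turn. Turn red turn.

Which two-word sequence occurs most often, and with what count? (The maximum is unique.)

Bigram frequencies (highest first):
  red red: 9
  red turn: 4
  turn red: 3
  red friend: 2
  turn friend: 1
  friend friend: 1
  … (14 more, each ≤ 1)

"red red", 9 times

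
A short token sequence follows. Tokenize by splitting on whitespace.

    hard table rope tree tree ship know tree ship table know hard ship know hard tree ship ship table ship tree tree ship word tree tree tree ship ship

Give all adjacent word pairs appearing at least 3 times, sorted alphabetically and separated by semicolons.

Bigram counts meeting the condition (at least 3 times):
  tree ship: 5
  tree tree: 4

tree ship; tree tree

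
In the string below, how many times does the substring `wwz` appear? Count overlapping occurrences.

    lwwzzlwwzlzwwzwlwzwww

Sliding a length-3 window over the 21 characters (19 positions):
  position 2–4: wwz
  position 7–9: wwz
  position 12–14: wwz

3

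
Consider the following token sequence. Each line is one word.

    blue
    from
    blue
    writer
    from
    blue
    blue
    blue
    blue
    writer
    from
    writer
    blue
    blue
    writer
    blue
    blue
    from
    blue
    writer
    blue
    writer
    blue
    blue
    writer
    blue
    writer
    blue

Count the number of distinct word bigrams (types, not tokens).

28 tokens → 27 bigram windows in total.
Repeated bigrams (each contributes count−1 duplicates):
  blue writer: 7
  blue blue: 6
  writer blue: 6
  from blue: 3
  blue from: 2
  writer from: 2
20 duplicate windows → 27 − 20 = 7 distinct.

7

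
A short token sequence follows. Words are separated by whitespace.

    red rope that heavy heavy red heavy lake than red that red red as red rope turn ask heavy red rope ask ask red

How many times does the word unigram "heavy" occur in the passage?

Scanning the 24 tokens for "heavy":
  position 4: heavy
  position 5: heavy
  position 7: heavy
  position 19: heavy

4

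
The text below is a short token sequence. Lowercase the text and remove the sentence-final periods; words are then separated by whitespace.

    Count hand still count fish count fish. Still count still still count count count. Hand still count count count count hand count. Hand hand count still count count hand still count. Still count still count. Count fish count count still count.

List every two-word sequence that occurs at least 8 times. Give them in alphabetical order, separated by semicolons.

Bigram counts meeting the condition (at least 8 times):
  count count: 8
  still count: 9

count count; still count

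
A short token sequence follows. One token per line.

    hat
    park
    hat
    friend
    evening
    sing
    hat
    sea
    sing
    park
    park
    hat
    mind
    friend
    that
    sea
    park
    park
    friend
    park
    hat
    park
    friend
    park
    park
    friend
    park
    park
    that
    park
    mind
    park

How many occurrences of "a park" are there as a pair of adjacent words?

0

Scanning the 31 overlapping bigram windows for "a park":
  (none found)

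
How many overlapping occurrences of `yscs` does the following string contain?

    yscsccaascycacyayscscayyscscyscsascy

4

Sliding a length-4 window over the 36 characters (33 positions):
  position 1–4: yscs
  position 17–20: yscs
  position 24–27: yscs
  position 29–32: yscs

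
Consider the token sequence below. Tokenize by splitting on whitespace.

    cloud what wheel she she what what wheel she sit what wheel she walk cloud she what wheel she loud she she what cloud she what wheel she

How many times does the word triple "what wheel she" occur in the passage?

Scanning the 26 overlapping trigram windows for "what wheel she":
  position 2–4: what wheel she
  position 7–9: what wheel she
  position 11–13: what wheel she
  position 17–19: what wheel she
  position 26–28: what wheel she

5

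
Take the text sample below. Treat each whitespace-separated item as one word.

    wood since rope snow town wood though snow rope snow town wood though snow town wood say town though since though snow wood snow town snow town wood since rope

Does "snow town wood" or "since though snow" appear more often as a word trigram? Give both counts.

"snow town wood" (4 vs 1)

"snow town wood": 4 occurrences
"since though snow": 1 occurrence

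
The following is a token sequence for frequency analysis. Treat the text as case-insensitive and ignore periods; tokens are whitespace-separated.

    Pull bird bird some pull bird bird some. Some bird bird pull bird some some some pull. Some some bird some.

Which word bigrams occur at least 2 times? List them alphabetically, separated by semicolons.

Bigram counts meeting the condition (at least 2 times):
  bird bird: 3
  bird some: 4
  pull bird: 3
  some bird: 2
  some pull: 2
  some some: 4

bird bird; bird some; pull bird; some bird; some pull; some some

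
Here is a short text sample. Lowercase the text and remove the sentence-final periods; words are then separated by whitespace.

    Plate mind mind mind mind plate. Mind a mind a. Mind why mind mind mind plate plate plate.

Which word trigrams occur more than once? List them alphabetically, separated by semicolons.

mind a mind; mind mind mind; mind mind plate

Trigram counts meeting the condition (more than once):
  mind a mind: 2
  mind mind mind: 3
  mind mind plate: 2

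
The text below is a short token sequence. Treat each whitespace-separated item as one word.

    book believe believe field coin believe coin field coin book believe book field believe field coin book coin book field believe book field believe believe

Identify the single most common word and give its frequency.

"believe", 8 times

Unigram frequencies (highest first):
  believe: 8
  book: 6
  field: 6
  coin: 5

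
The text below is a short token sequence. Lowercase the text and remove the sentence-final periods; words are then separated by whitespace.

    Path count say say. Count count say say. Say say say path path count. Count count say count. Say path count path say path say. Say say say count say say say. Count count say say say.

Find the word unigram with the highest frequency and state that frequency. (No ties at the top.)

Unigram frequencies (highest first):
  say: 20
  count: 11
  path: 6

"say", 20 times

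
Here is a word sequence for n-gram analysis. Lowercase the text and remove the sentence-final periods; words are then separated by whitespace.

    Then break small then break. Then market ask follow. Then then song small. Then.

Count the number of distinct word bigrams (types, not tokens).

14 tokens → 13 bigram windows in total.
Repeated bigrams (each contributes count−1 duplicates):
  small then: 2
  then break: 2
2 duplicate windows → 13 − 2 = 11 distinct.

11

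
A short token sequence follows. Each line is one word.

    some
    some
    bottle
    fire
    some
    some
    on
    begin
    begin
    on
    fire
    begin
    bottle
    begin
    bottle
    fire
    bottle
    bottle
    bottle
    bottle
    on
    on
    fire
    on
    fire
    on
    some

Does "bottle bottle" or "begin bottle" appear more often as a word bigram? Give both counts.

"bottle bottle" (3 vs 2)

"bottle bottle": 3 occurrences
"begin bottle": 2 occurrences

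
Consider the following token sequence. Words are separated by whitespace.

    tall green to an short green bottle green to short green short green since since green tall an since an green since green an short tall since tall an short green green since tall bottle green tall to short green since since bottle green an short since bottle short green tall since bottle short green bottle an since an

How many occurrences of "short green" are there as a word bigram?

7

Scanning the 58 overlapping bigram windows for "short green":
  position 5–6: short green
  position 10–11: short green
  position 12–13: short green
  position 30–31: short green
  position 39–40: short green
  position 49–50: short green
  position 54–55: short green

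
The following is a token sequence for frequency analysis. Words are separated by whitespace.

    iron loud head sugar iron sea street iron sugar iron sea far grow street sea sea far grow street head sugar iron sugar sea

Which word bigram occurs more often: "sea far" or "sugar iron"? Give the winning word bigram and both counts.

"sea far": 2 occurrences
"sugar iron": 3 occurrences

"sugar iron" (3 vs 2)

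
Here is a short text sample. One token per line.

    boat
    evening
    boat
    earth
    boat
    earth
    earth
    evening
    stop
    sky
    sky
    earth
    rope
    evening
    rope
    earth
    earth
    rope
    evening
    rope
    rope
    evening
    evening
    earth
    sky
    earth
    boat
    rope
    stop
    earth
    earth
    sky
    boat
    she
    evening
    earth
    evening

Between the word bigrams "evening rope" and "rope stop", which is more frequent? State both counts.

"evening rope" (2 vs 1)

"evening rope": 2 occurrences
"rope stop": 1 occurrence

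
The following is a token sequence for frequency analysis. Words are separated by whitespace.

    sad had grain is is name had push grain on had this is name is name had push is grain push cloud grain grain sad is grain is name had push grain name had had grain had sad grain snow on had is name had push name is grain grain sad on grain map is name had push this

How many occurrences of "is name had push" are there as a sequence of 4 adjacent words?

Scanning the 56 overlapping 4-gram windows for "is name had push":
  position 5–8: is name had push
  position 15–18: is name had push
  position 28–31: is name had push
  position 43–46: is name had push
  position 55–58: is name had push

5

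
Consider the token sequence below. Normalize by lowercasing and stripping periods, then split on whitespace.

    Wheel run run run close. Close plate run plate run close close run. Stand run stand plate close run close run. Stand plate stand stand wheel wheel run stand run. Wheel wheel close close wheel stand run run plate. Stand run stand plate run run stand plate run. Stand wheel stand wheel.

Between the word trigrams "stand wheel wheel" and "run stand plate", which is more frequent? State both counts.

"run stand plate" (4 vs 1)

"stand wheel wheel": 1 occurrence
"run stand plate": 4 occurrences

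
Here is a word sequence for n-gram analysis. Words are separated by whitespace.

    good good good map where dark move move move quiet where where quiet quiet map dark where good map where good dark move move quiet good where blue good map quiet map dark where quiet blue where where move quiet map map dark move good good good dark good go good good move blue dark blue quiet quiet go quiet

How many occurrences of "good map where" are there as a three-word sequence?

Scanning the 58 overlapping trigram windows for "good map where":
  position 3–5: good map where
  position 18–20: good map where

2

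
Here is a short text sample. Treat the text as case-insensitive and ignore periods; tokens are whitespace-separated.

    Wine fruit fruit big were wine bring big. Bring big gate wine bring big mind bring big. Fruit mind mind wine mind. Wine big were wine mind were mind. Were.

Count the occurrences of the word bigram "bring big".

Scanning the 29 overlapping bigram windows for "bring big":
  position 7–8: bring big
  position 9–10: bring big
  position 13–14: bring big
  position 16–17: bring big

4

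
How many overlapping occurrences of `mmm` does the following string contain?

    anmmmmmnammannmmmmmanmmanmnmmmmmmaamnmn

Sliding a length-3 window over the 39 characters (37 positions):
  position 3–5: mmm
  position 4–6: mmm
  position 5–7: mmm
  position 15–17: mmm
  position 16–18: mmm
  position 17–19: mmm
  position 28–30: mmm
  position 29–31: mmm
  position 30–32: mmm
  position 31–33: mmm

10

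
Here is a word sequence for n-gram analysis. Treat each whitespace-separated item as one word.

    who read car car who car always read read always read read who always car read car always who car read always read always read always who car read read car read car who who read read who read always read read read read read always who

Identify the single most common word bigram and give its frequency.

Bigram frequencies (highest first):
  read read: 8
  read always: 6
  always read: 5
  read car: 4
  car read: 4
  who read: 3
  … (9 more, each ≤ 3)

"read read", 8 times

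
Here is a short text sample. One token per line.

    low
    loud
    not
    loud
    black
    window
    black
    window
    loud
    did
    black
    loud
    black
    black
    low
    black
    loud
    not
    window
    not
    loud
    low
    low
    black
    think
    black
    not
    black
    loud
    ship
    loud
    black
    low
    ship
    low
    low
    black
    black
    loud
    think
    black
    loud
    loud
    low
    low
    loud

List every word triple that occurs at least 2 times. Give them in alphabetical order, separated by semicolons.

Trigram counts meeting the condition (at least 2 times):
  loud low low: 2
  low low black: 2

loud low low; low low black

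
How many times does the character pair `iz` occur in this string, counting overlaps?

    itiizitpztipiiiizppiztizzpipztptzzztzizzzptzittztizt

Sliding a length-2 window over the 52 characters (51 positions):
  position 4–5: iz
  position 16–17: iz
  position 20–21: iz
  position 23–24: iz
  position 38–39: iz
  position 50–51: iz

6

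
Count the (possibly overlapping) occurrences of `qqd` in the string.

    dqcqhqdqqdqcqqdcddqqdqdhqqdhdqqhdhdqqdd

Sliding a length-3 window over the 39 characters (37 positions):
  position 8–10: qqd
  position 13–15: qqd
  position 19–21: qqd
  position 25–27: qqd
  position 36–38: qqd

5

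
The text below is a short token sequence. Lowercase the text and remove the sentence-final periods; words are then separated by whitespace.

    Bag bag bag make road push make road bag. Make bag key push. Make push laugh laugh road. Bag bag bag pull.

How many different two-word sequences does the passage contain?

14

22 tokens → 21 bigram windows in total.
Repeated bigrams (each contributes count−1 duplicates):
  bag bag: 4
  bag make: 2
  make road: 2
  push make: 2
  road bag: 2
7 duplicate windows → 21 − 7 = 14 distinct.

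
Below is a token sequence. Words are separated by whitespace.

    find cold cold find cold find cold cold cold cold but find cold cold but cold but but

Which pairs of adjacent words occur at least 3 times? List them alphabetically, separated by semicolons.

cold but; cold cold; find cold

Bigram counts meeting the condition (at least 3 times):
  cold but: 3
  cold cold: 5
  find cold: 4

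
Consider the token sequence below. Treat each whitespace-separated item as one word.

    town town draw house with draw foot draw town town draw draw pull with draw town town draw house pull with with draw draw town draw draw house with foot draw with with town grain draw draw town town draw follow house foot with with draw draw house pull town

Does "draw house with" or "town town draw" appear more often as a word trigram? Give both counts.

"town town draw" (4 vs 2)

"draw house with": 2 occurrences
"town town draw": 4 occurrences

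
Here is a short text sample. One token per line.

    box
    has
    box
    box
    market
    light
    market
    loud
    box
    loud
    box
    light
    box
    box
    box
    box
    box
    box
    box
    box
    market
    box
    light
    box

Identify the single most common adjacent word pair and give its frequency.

Bigram frequencies (highest first):
  box box: 8
  box market: 2
  loud box: 2
  box light: 2
  light box: 2
  box has: 1
  … (6 more, each ≤ 1)

"box box", 8 times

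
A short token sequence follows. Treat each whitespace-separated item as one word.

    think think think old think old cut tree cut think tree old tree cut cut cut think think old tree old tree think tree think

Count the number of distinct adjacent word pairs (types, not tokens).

25 tokens → 24 bigram windows in total.
Repeated bigrams (each contributes count−1 duplicates):
  old tree: 3
  think old: 3
  think think: 3
  cut cut: 2
  cut think: 2
  think tree: 2
  tree cut: 2
  tree old: 2
  … (1 more repeated)
12 duplicate windows → 24 − 12 = 12 distinct.

12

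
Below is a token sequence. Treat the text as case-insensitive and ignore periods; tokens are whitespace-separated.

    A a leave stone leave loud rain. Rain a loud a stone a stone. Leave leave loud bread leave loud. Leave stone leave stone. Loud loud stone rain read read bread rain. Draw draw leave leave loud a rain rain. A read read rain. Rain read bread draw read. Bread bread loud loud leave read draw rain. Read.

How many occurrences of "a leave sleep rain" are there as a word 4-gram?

Scanning the 55 overlapping 4-gram windows for "a leave sleep rain":
  (none found)

0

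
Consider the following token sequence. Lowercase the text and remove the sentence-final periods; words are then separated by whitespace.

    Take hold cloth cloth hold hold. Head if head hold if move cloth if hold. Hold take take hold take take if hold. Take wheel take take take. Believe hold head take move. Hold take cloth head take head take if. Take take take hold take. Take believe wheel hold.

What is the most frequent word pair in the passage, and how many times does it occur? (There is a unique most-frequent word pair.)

Bigram frequencies (highest first):
  take take: 7
  hold take: 5
  take hold: 3
  head take: 3
  hold hold: 2
  hold head: 2
  … (24 more, each ≤ 2)

"take take", 7 times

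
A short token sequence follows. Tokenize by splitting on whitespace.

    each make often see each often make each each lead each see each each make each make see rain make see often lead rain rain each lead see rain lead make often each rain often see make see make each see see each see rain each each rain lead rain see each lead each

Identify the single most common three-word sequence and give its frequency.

"each lead each", 2 times

Trigram frequencies (highest first):
  each lead each: 2
  each make often: 1
  make often see: 1
  often see each: 1
  see each often: 1
  each often make: 1
  … (45 more, each ≤ 1)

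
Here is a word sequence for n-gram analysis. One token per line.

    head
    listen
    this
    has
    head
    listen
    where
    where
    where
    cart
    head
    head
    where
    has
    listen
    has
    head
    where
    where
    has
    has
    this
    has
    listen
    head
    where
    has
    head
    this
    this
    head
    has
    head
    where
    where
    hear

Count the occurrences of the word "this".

4

Scanning the 36 tokens for "this":
  position 3: this
  position 22: this
  position 29: this
  position 30: this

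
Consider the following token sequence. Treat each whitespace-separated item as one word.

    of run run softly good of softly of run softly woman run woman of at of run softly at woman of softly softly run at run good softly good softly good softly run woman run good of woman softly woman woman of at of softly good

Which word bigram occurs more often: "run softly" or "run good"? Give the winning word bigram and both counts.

"run softly" (3 vs 2)

"run softly": 3 occurrences
"run good": 2 occurrences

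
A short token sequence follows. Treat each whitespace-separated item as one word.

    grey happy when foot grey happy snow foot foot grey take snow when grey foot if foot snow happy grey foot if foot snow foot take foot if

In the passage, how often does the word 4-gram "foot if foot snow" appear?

2

Scanning the 25 overlapping 4-gram windows for "foot if foot snow":
  position 15–18: foot if foot snow
  position 21–24: foot if foot snow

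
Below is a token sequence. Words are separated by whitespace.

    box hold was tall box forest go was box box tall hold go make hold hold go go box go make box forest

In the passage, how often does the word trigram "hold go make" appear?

Scanning the 21 overlapping trigram windows for "hold go make":
  position 12–14: hold go make

1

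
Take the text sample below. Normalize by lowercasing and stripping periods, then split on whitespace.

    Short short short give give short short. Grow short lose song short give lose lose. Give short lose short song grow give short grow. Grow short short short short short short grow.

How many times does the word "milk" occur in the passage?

Scanning the 32 tokens for "milk":
  (none found)

0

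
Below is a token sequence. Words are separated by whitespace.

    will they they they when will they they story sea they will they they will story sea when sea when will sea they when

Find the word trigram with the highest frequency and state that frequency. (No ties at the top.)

Trigram frequencies (highest first):
  will they they: 3
  they they they: 1
  they they when: 1
  they when will: 1
  when will they: 1
  they they story: 1
  … (14 more, each ≤ 1)

"will they they", 3 times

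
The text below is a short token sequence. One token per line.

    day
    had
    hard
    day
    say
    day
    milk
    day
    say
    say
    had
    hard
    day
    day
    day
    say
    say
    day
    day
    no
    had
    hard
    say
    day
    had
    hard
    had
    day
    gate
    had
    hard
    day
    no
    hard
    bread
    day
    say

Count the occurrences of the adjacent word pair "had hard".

5

Scanning the 36 overlapping bigram windows for "had hard":
  position 2–3: had hard
  position 11–12: had hard
  position 21–22: had hard
  position 25–26: had hard
  position 30–31: had hard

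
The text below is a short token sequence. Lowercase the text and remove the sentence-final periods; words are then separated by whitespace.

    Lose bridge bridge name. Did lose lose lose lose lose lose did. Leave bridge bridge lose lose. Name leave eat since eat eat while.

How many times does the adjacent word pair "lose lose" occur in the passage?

Scanning the 23 overlapping bigram windows for "lose lose":
  position 6–7: lose lose
  position 7–8: lose lose
  position 8–9: lose lose
  position 9–10: lose lose
  position 10–11: lose lose
  position 16–17: lose lose

6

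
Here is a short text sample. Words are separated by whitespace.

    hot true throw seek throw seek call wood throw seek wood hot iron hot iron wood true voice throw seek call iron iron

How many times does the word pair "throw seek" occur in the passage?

Scanning the 22 overlapping bigram windows for "throw seek":
  position 3–4: throw seek
  position 5–6: throw seek
  position 9–10: throw seek
  position 19–20: throw seek

4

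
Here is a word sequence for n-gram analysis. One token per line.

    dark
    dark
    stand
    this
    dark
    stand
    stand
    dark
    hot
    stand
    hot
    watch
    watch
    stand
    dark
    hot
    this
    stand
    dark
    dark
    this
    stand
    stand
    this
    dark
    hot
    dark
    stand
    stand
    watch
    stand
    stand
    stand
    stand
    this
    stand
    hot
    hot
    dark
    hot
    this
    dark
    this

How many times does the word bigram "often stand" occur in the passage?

0

Scanning the 42 overlapping bigram windows for "often stand":
  (none found)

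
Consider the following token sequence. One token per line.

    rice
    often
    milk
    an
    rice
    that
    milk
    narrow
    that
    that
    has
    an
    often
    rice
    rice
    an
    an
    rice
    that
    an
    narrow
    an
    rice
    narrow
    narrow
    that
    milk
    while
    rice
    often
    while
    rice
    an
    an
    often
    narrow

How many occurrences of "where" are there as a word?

Scanning the 36 tokens for "where":
  (none found)

0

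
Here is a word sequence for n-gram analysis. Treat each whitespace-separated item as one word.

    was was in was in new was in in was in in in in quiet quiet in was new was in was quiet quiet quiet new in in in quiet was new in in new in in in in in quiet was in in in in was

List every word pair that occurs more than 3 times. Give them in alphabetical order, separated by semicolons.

Bigram counts meeting the condition (more than 3 times):
  in in: 14
  in was: 5
  was in: 6

in in; in was; was in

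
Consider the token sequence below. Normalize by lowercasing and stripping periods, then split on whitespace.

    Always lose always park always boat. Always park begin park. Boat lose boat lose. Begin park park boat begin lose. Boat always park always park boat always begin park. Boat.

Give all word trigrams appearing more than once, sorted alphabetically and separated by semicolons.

always park always; begin park boat; boat always park

Trigram counts meeting the condition (more than once):
  always park always: 2
  begin park boat: 2
  boat always park: 2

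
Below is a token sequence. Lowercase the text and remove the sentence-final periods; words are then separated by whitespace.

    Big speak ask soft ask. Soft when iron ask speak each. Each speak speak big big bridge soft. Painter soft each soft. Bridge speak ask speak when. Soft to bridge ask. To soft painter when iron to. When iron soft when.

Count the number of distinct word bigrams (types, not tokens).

33

41 tokens → 40 bigram windows in total.
Repeated bigrams (each contributes count−1 duplicates):
  when iron: 3
  ask soft: 2
  ask speak: 2
  soft painter: 2
  soft when: 2
  speak ask: 2
7 duplicate windows → 40 − 7 = 33 distinct.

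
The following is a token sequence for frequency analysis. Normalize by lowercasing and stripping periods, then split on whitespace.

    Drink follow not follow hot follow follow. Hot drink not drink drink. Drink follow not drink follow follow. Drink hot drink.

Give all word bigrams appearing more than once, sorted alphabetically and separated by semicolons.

drink drink; drink follow; follow follow; follow hot; follow not; hot drink; not drink

Bigram counts meeting the condition (more than once):
  drink drink: 2
  drink follow: 3
  follow follow: 2
  follow hot: 2
  follow not: 2
  hot drink: 2
  not drink: 2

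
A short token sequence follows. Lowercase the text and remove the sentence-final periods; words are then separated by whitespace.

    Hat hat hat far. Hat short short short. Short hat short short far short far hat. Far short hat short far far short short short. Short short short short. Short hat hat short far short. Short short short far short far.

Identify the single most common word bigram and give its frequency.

"short short", 14 times

Bigram frequencies (highest first):
  short short: 14
  short far: 6
  far short: 5
  hat short: 4
  hat hat: 3
  short hat: 3
  … (3 more, each ≤ 2)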